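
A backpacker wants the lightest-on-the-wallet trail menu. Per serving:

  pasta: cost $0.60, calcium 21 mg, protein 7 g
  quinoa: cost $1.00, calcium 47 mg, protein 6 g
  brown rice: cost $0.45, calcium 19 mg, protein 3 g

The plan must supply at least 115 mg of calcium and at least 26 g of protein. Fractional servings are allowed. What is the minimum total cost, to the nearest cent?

At the optimum either one food covers both requirements or two foods hit both targets exactly; no other combination can be cheaper.
pasta only: max(115/21, 26/7) = 5.476 servings → $3.29.
quinoa only: max(115/47, 26/6) = 4.333 servings → $4.33.
brown rice only: max(115/19, 26/3) = 8.667 servings → $3.90.
pasta + quinoa with both tight: 2.621 servings and 1.276 servings → $2.85.
pasta + brown rice with both tight: 2.129 servings and 3.7 servings → $2.94.
quinoa + brown rice: the both-tight solution has a negative serving — not a feasible corner.
The minimum over all feasible corners is $2.85.

$2.85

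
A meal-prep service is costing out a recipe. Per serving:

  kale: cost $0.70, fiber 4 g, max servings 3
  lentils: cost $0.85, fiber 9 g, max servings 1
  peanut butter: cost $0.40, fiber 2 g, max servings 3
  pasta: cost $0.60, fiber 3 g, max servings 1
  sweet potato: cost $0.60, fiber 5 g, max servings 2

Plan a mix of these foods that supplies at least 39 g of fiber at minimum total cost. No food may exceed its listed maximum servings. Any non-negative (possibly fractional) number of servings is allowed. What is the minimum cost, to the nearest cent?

$5.75

Cost per g of fiber: lentils $0.0944, sweet potato $0.1200, kale $0.1750, peanut butter $0.2000, pasta $0.2000.
Take 1 serving of lentils: +9.0 g fiber for $0.85 (total $0.85, still need 30.0 g).
Take 2 servings of sweet potato: +10.0 g fiber for $1.20 (total $2.05, still need 20.0 g).
Take 3 servings of kale: +12.0 g fiber for $2.10 (total $4.15, still need 8.0 g).
Take 3 servings of peanut butter: +6.0 g fiber for $1.20 (total $5.35, still need 2.0 g).
Take 0.6667 servings of pasta: +2.0 g fiber for $0.40 (total $5.75, still need 0.0 g).
Filling from the cheapest source first is optimal under one linear minimum: $5.75.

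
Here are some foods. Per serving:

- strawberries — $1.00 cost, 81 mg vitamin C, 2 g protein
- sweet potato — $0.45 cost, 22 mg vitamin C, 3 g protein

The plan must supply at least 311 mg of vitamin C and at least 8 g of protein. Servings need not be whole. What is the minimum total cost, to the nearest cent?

$3.86

strawberries only: max(311/81, 8/2) = 4 servings → $4.00.
sweet potato only: max(311/22, 8/3) = 14.14 servings → $6.36.
strawberries + sweet potato with both tight: 3.804 servings and 0.1307 servings → $3.86.
So the least-cost plan costs $3.86.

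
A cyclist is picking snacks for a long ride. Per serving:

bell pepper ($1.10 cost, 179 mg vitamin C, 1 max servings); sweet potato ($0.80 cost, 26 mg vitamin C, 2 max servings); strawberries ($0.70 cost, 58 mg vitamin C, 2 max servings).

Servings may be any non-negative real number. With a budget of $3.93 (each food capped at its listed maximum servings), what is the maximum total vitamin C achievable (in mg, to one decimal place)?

Vitamin C per dollar: bell pepper 162.7, strawberries 82.86, sweet potato 32.5.
Take 1 serving of bell pepper: spends $1.10, +179.0 mg vitamin C (running total 179.0 mg).
Take 2 servings of strawberries: spends $1.40, +116.0 mg vitamin C (running total 295.0 mg).
Take 1.788 servings of sweet potato: spends $1.43, +46.5 mg vitamin C (running total 341.5 mg).
Filling greedily by vitamin C-per-dollar is optimal for one linear limit, giving 341.5 mg.

341.5 mg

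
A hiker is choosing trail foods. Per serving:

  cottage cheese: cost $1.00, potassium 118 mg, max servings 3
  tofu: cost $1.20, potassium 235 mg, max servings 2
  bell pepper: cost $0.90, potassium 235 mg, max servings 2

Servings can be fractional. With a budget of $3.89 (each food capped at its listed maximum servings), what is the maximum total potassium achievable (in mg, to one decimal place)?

Potassium per dollar: bell pepper 261.1, tofu 195.8, cottage cheese 118.
Take 2 servings of bell pepper: spends $1.80, +470.0 mg potassium (running total 470.0 mg).
Take 1.742 servings of tofu: spends $2.09, +409.3 mg potassium (running total 879.3 mg).
Filling greedily by potassium-per-dollar is optimal for one linear limit, giving 879.3 mg.

879.3 mg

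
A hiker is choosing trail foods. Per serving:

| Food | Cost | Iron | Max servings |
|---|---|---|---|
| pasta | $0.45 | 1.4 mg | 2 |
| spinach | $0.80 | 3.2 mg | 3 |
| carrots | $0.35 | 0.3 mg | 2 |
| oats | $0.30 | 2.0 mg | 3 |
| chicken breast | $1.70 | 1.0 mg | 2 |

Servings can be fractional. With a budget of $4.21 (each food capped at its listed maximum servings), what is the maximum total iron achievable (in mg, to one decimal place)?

18.4 mg

Iron per dollar: oats 6.667, spinach 4, pasta 3.111, carrots 0.8571, chicken breast 0.5882.
Take 3 servings of oats: spends $0.90, +6.0 mg iron (running total 6.0 mg).
Take 3 servings of spinach: spends $2.40, +9.6 mg iron (running total 15.6 mg).
Take 2 servings of pasta: spends $0.90, +2.8 mg iron (running total 18.4 mg).
Take 0.02857 servings of carrots: spends $0.01, +0.0 mg iron (running total 18.4 mg).
Filling greedily by iron-per-dollar is optimal for one linear limit, giving 18.4 mg.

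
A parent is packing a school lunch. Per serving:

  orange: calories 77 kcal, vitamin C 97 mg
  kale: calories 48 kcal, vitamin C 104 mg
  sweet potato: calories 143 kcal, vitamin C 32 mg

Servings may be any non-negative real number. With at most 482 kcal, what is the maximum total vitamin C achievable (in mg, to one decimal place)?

Vitamin C per kcal: kale 2.167, orange 1.26, sweet potato 0.2238.
With no serving limits, spend the whole calories allowance on kale: 482 kcal / 48 kcal × 104 mg = 1044.3 mg.

1044.3 mg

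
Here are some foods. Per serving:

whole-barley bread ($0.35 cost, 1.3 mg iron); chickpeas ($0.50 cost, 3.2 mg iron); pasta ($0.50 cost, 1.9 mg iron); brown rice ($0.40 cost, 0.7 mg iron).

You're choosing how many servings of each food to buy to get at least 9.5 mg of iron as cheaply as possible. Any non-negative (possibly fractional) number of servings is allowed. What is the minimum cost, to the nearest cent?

Cost per mg of iron: chickpeas $0.1562, pasta $0.2632, whole-barley bread $0.2692, brown rice $0.5714.
With no serving limits, use only chickpeas: 9.5 mg / 3.2 mg = 2.969 servings × $0.50 = $1.48.

$1.48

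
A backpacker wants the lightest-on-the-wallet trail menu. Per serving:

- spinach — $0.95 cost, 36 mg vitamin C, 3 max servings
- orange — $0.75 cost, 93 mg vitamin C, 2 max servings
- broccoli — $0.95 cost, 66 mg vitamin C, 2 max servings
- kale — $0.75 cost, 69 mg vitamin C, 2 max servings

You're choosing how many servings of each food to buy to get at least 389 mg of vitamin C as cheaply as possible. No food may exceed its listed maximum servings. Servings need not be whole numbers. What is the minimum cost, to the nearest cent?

Cost per mg of vitamin C: orange $0.0081, kale $0.0109, broccoli $0.0144, spinach $0.0264.
Take 2 servings of orange: +186.0 mg vitamin C for $1.50 (total $1.50, still need 203.0 mg).
Take 2 servings of kale: +138.0 mg vitamin C for $1.50 (total $3.00, still need 65.0 mg).
Take 0.9848 servings of broccoli: +65.0 mg vitamin C for $0.94 (total $3.94, still need 0.0 mg).
Greedy by cheapest-per-mg is optimal for a single linear constraint, so the minimum cost is $3.94.

$3.94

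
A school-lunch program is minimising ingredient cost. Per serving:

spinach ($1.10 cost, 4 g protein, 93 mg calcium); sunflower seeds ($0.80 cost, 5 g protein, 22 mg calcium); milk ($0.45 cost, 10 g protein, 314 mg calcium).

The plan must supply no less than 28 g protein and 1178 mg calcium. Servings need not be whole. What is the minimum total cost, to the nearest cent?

Compare the cost at each extreme point of the feasible region.
spinach only: max(28/4, 1178/93) = 12.67 servings → $13.93.
sunflower seeds only: max(28/5, 1178/22) = 53.55 servings → $42.84.
milk only: max(28/10, 1178/314) = 3.752 servings → $1.69.
spinach + sunflower seeds: intersection lies outside the first quadrant.
spinach + milk with both targets exact would need a negative amount; discard.
sunflower seeds + milk: the both-tight solution has a negative serving — not a feasible corner.
The minimum over all feasible corners is $1.69.

$1.69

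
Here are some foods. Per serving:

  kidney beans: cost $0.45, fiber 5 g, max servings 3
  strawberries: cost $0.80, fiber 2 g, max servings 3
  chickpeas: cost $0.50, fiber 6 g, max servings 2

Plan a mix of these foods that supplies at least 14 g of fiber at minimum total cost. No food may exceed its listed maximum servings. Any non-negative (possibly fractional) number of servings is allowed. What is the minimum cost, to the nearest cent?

$1.18

Cost per g of fiber: chickpeas $0.0833, kidney beans $0.0900, strawberries $0.4000.
Take 2 servings of chickpeas: +12.0 g fiber for $1.00 (total $1.00, still need 2.0 g).
Take 0.4 servings of kidney beans: +2.0 g fiber for $0.18 (total $1.18, still need 0.0 g).
Greedy by cheapest-per-g is optimal for a single linear constraint, so the minimum cost is $1.18.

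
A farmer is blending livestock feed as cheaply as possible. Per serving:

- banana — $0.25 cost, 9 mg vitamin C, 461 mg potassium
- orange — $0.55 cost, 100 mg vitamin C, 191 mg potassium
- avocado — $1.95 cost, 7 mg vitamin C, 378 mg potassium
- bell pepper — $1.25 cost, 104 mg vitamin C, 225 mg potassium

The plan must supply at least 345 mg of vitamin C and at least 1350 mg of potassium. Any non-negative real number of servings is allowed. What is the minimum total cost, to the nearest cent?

Check every corner: each single food scaled to meet both minima, and each pair solved so both constraints bind.
banana only: max(345/9, 1350/461) = 38.33 servings → $9.58.
orange only: max(345/100, 1350/191) = 7.068 servings → $3.89.
avocado only: max(345/7, 1350/378) = 49.29 servings → $96.11.
bell pepper only: max(345/104, 1350/225) = 6 servings → $7.50.
banana + orange with both tight: 1.557 servings and 3.31 servings → $2.21.
banana + avocado: intersection lies outside the first quadrant.
banana + bell pepper with both tight: 1.367 servings and 3.199 servings → $4.34.
orange + avocado with both tight: 3.317 servings and 1.895 servings → $5.52.
orange + bell pepper: intersection lies outside the first quadrant.
avocado + bell pepper with both tight: 1.663 servings and 3.205 servings → $7.25.
So the least-cost plan costs $2.21.

$2.21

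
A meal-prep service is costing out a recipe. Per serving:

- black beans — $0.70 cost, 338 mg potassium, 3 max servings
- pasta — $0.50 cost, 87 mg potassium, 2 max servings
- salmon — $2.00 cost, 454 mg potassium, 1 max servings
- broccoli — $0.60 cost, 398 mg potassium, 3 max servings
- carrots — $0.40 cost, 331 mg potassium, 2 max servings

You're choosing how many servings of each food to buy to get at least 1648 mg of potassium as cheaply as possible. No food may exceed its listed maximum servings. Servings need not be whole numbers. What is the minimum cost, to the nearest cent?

$2.29

Cost per mg of potassium: carrots $0.0012, broccoli $0.0015, black beans $0.0021, salmon $0.0044, pasta $0.0057.
Take 2 servings of carrots: +662.0 mg potassium for $0.80 (total $0.80, still need 986.0 mg).
Take 2.477 servings of broccoli: +986.0 mg potassium for $1.49 (total $2.29, still need 0.0 mg).
Greedy by cheapest-per-mg is optimal for a single linear constraint, so the minimum cost is $2.29.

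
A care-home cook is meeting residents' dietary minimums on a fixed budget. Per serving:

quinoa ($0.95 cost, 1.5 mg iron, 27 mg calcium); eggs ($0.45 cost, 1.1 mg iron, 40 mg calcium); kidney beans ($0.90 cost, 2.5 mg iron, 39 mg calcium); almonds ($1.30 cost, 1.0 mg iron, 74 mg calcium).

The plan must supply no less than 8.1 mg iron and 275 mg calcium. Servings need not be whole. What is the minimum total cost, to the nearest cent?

Two binding constraints pin down two serving amounts, so the optimal mix uses at most two foods. The candidates are each food alone (scaled to the tighter of iron/calcium) and each pair with both constraints tight.
quinoa only: max(8.1/1.5, 275/27) = 10.19 servings → $9.68.
eggs only: max(8.1/1.1, 275/40) = 7.364 servings → $3.31.
kidney beans only: max(8.1/2.5, 275/39) = 7.051 servings → $6.35.
almonds only: max(8.1/1.0, 275/74) = 8.1 servings → $10.53.
quinoa + eggs with both tight: 0.7096 servings and 6.396 servings → $3.55.
quinoa + kidney beans: the both-tight solution has a negative serving — not a feasible corner.
quinoa + almonds with both tight: 3.862 servings and 2.307 servings → $6.67.
eggs + kidney beans with both tight: 6.508 servings and 0.3765 servings → $3.27.
eggs + almonds with both targets exact would need a negative amount; discard.
kidney beans + almonds with both tight: 2.222 servings and 2.545 servings → $5.31.
The minimum over all feasible corners is $3.27.

$3.27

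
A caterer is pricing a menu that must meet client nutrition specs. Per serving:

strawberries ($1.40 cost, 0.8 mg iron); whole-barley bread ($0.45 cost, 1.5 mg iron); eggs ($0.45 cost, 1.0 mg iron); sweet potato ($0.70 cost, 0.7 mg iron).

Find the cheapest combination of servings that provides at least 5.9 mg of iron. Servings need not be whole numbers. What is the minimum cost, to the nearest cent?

Cost per mg of iron: whole-barley bread $0.3000, eggs $0.4500, sweet potato $1.0000, strawberries $1.7500.
With no serving limits, use only whole-barley bread: 5.9 mg / 1.5 mg = 3.933 servings × $0.45 = $1.77.

$1.77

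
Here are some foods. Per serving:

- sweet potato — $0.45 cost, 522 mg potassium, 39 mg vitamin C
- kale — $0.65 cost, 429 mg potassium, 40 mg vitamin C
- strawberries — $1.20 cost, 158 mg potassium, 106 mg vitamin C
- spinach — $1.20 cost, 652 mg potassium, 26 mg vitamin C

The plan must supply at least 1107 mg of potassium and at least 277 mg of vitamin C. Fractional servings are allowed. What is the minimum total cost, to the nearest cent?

With two linear requirements the optimum uses one or two foods; enumerate the corners.
sweet potato only: max(1107/522, 277/39) = 7.103 servings → $3.20.
kale only: max(1107/429, 277/40) = 6.925 servings → $4.50.
strawberries only: max(1107/158, 277/106) = 7.006 servings → $8.41.
spinach only: max(1107/652, 277/26) = 10.65 servings → $12.78.
sweet potato + kale with both targets exact would need a negative amount; discard.
sweet potato + strawberries with both tight: 1.496 servings and 2.063 servings → $3.15.
sweet potato + spinach with both targets exact would need a negative amount; discard.
kale + strawberries with both tight: 1.879 servings and 1.904 servings → $3.51.
kale + spinach: intersection lies outside the first quadrant.
strawberries + spinach with both tight: 2.336 servings and 1.132 servings → $4.16.
So the least-cost plan costs $3.15.

$3.15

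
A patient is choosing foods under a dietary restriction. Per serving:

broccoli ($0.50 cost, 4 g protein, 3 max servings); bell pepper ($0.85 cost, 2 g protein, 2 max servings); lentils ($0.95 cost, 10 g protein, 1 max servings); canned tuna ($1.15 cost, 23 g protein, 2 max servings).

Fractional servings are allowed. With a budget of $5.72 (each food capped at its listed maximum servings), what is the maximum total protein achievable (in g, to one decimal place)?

70.3 g

Protein per dollar: canned tuna 20, lentils 10.53, broccoli 8, bell pepper 2.353.
Take 2 servings of canned tuna: spends $2.30, +46.0 g protein (running total 46.0 g).
Take 1 serving of lentils: spends $0.95, +10.0 g protein (running total 56.0 g).
Take 3 servings of broccoli: spends $1.50, +12.0 g protein (running total 68.0 g).
Take 1.141 servings of bell pepper: spends $0.97, +2.3 g protein (running total 70.3 g).
Filling greedily by protein-per-dollar is optimal for one linear limit, giving 70.3 g.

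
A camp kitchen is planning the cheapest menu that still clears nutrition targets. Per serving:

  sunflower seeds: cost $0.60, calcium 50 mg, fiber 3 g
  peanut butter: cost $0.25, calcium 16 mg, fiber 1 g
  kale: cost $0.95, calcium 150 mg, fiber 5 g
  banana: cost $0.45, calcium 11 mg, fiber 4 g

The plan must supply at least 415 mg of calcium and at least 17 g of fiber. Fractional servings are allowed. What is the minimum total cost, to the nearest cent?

$2.96

sunflower seeds only: max(415/50, 17/3) = 8.3 servings → $4.98.
peanut butter only: max(415/16, 17/1) = 25.94 servings → $6.48.
kale only: max(415/150, 17/5) = 3.4 servings → $3.23.
banana only: max(415/11, 17/4) = 37.73 servings → $16.98.
sunflower seeds + peanut butter with both targets exact would need a negative amount; discard.
sunflower seeds + kale with both tight: 2.375 servings and 1.975 servings → $3.30.
sunflower seeds + banana with both targets exact would need a negative amount; discard.
peanut butter + kale with both tight: 6.786 servings and 2.043 servings → $3.64.
peanut butter + banana: intersection lies outside the first quadrant.
kale + banana with both tight: 2.703 servings and 0.8716 servings → $2.96.
So the least-cost plan costs $2.96.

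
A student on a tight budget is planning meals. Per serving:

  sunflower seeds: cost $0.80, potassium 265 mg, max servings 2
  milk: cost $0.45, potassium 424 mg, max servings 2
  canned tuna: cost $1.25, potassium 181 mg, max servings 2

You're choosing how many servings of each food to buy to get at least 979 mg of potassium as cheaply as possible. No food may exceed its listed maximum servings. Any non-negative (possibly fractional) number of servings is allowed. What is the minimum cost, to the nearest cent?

Cost per mg of potassium: milk $0.0011, sunflower seeds $0.0030, canned tuna $0.0069.
Take 2 servings of milk: +848.0 mg potassium for $0.90 (total $0.90, still need 131.0 mg).
Take 0.4943 servings of sunflower seeds: +131.0 mg potassium for $0.40 (total $1.30, still need 0.0 mg).
Greedy by cheapest-per-mg is optimal for a single linear constraint, so the minimum cost is $1.30.

$1.30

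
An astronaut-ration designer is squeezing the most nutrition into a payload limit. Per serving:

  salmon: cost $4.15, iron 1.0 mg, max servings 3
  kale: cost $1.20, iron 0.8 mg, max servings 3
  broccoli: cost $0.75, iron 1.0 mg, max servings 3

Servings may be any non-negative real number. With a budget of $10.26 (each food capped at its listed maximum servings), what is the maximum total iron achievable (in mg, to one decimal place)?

6.5 mg

Iron per dollar: broccoli 1.333, kale 0.6667, salmon 0.241.
Take 3 servings of broccoli: spends $2.25, +3.0 mg iron (running total 3.0 mg).
Take 3 servings of kale: spends $3.60, +2.4 mg iron (running total 5.4 mg).
Take 1.063 servings of salmon: spends $4.41, +1.1 mg iron (running total 6.5 mg).
Greedy by best ratio exhausts the cost allowance optimally: 6.5 mg.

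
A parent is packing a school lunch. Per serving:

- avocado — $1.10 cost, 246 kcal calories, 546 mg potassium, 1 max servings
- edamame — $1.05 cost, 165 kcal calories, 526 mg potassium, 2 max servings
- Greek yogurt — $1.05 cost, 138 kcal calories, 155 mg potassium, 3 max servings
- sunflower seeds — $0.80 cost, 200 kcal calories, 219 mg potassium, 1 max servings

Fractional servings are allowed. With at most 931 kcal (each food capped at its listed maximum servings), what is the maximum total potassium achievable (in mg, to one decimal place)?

1996.7 mg

Potassium per kcal: edamame 3.188, avocado 2.22, Greek yogurt 1.123, sunflower seeds 1.095.
Take 2 servings of edamame: uses 330 kcal, +1052.0 mg potassium (running total 1052.0 mg).
Take 1 serving of avocado: uses 246 kcal, +546.0 mg potassium (running total 1598.0 mg).
Take 2.572 servings of Greek yogurt: uses 355 kcal, +398.7 mg potassium (running total 1996.7 mg).
Filling greedily by potassium-per-kcal is optimal for one linear limit, giving 1996.7 mg.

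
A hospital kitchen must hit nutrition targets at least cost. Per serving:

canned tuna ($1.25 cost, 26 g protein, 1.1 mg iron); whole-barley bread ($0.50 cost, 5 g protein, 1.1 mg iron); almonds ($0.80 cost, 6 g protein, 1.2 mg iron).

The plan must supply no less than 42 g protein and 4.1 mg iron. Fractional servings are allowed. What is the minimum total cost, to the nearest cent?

A basic optimal solution has at most two foods positive. Try each food alone and each pair with both targets met exactly.
canned tuna only: max(42/26, 4.1/1.1) = 3.727 servings → $4.66.
whole-barley bread only: max(42/5, 4.1/1.1) = 8.4 servings → $4.20.
almonds only: max(42/6, 4.1/1.2) = 7 servings → $5.60.
canned tuna + whole-barley bread with both tight: 1.113 servings and 2.615 servings → $2.70.
canned tuna + almonds with both tight: 1.049 servings and 2.455 servings → $3.28.
whole-barley bread + almonds with both targets exact would need a negative amount; discard.
Cheapest feasible corner: $2.70.

$2.70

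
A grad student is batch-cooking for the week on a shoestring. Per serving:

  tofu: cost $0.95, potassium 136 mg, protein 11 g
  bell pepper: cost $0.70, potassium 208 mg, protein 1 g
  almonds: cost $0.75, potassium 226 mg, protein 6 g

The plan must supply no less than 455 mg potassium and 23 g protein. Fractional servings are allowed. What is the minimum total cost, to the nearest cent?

$2.25

For a min-cost LP with two ≥-constraints, a basic feasible solution has at most two positive variables.
tofu only: max(455/136, 23/11) = 3.346 servings → $3.18.
bell pepper only: max(455/208, 23/1) = 23 servings → $16.10.
almonds only: max(455/226, 23/6) = 3.833 servings → $2.88.
tofu + bell pepper with both tight: 2.012 servings and 0.8722 servings → $2.52.
tofu + almonds with both tight: 1.478 servings and 1.124 servings → $2.25.
bell pepper + almonds: the both-tight solution has a negative serving — not a feasible corner.
The minimum over all feasible corners is $2.25.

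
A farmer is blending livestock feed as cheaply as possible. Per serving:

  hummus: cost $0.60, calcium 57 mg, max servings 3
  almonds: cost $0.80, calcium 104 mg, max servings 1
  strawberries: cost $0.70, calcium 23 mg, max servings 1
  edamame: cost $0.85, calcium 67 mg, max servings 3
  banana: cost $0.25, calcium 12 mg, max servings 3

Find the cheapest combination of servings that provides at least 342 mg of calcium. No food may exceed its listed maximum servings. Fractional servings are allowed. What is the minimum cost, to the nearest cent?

$3.45

Cost per mg of calcium: almonds $0.0077, hummus $0.0105, edamame $0.0127, banana $0.0208, strawberries $0.0304.
Take 1 serving of almonds: +104.0 mg calcium for $0.80 (total $0.80, still need 238.0 mg).
Take 3 servings of hummus: +171.0 mg calcium for $1.80 (total $2.60, still need 67.0 mg).
Take 1 serving of edamame: +67.0 mg calcium for $0.85 (total $3.45, still need 0.0 mg).
Greedy by cheapest-per-mg is optimal for a single linear constraint, so the minimum cost is $3.45.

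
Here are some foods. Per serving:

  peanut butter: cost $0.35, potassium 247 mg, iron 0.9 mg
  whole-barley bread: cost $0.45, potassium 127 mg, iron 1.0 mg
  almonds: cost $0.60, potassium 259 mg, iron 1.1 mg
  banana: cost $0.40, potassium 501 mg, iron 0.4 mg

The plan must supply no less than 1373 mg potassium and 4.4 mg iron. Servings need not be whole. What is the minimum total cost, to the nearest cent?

Compare the cost at each extreme point of the feasible region.
peanut butter only: max(1373/247, 4.4/0.9) = 5.559 servings → $1.95.
whole-barley bread only: max(1373/127, 4.4/1.0) = 10.81 servings → $4.86.
almonds only: max(1373/259, 4.4/1.1) = 5.301 servings → $3.18.
banana only: max(1373/501, 4.4/0.4) = 11 servings → $4.40.
peanut butter + whole-barley bread: intersection lies outside the first quadrant.
peanut butter + almonds with both targets exact would need a negative amount; discard.
peanut butter + banana with both tight: 4.701 servings and 0.4229 servings → $1.81.
whole-barley bread + almonds with both targets exact would need a negative amount; discard.
whole-barley bread + banana with both tight: 3.677 servings and 1.809 servings → $2.38.
almonds + banana with both tight: 3.699 servings and 0.8284 servings → $2.55.
The minimum over all feasible corners is $1.81.

$1.81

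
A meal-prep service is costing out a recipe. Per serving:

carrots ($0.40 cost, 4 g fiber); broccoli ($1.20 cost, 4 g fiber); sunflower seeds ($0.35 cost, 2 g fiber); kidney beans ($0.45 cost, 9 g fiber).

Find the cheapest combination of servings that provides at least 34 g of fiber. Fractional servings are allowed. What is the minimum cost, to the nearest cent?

$1.70

Cost per g of fiber: kidney beans $0.0500, carrots $0.1000, sunflower seeds $0.1750, broccoli $0.3000.
With no serving limits, use only kidney beans: 34 g / 9 g = 3.778 servings × $0.45 = $1.70.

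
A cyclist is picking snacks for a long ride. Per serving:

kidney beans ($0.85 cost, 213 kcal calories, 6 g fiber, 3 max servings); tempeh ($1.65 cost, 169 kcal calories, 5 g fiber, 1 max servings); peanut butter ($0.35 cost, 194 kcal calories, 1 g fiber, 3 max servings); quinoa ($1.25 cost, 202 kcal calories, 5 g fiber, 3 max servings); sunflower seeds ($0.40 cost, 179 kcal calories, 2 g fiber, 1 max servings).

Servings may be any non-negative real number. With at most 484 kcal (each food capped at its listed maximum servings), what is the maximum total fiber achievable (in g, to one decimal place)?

Fiber per kcal: tempeh 0.02959, kidney beans 0.02817, quinoa 0.02475, sunflower seeds 0.01117, peanut butter 0.005155.
Take 1 serving of tempeh: uses 169 kcal, +5.0 g fiber (running total 5.0 g).
Take 1.479 servings of kidney beans: uses 315 kcal, +8.9 g fiber (running total 13.9 g).
Greedy by best ratio exhausts the calories allowance optimally: 13.9 g.

13.9 g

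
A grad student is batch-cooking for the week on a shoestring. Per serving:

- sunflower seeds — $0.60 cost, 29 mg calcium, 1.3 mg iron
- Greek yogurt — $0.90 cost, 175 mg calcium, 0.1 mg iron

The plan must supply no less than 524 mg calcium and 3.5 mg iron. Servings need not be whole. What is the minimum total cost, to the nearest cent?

$3.82

With two linear requirements the optimum uses one or two foods; enumerate the corners.
sunflower seeds only: max(524/29, 3.5/1.3) = 18.07 servings → $10.84.
Greek yogurt only: max(524/175, 3.5/0.1) = 35 servings → $31.50.
sunflower seeds + Greek yogurt with both tight: 2.494 servings and 2.581 servings → $3.82.
So the least-cost plan costs $3.82.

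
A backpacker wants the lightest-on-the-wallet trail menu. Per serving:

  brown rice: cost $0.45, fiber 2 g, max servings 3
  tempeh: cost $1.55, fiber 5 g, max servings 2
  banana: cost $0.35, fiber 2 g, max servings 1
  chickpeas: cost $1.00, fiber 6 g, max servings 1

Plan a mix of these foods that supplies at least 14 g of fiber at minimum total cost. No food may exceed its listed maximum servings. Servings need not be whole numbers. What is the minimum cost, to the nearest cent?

Cost per g of fiber: chickpeas $0.1667, banana $0.1750, brown rice $0.2250, tempeh $0.3100.
Take 1 serving of chickpeas: +6.0 g fiber for $1.00 (total $1.00, still need 8.0 g).
Take 1 serving of banana: +2.0 g fiber for $0.35 (total $1.35, still need 6.0 g).
Take 3 servings of brown rice: +6.0 g fiber for $1.35 (total $2.70, still need 0.0 g).
Greedy by cheapest-per-g is optimal for a single linear constraint, so the minimum cost is $2.70.

$2.70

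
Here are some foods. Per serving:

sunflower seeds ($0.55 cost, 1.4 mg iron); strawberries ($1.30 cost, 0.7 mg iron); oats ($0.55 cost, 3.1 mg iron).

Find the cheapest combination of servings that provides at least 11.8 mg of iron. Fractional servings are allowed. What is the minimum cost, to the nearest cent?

Cost per mg of iron: oats $0.1774, sunflower seeds $0.3929, strawberries $1.8571.
With no serving limits, use only oats: 11.8 mg / 3.1 mg = 3.806 servings × $0.55 = $2.09.

$2.09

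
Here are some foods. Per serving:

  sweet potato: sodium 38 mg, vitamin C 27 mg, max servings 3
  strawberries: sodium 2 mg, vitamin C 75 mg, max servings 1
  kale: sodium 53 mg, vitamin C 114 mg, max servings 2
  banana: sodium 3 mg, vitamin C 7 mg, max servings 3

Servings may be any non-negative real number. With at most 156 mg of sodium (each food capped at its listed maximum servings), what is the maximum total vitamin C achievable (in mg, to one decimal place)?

Vitamin C per mg sodium: strawberries 37.5, banana 2.333, kale 2.151, sweet potato 0.7105.
Take 1 serving of strawberries: uses 2 mg sodium, +75.0 mg vitamin C (running total 75.0 mg).
Take 3 servings of banana: uses 9 mg sodium, +21.0 mg vitamin C (running total 96.0 mg).
Take 2 servings of kale: uses 106 mg sodium, +228.0 mg vitamin C (running total 324.0 mg).
Take 1.026 servings of sweet potato: uses 39 mg sodium, +27.7 mg vitamin C (running total 351.7 mg).
Filling greedily by vitamin C-per-mg sodium is optimal for one linear limit, giving 351.7 mg.

351.7 mg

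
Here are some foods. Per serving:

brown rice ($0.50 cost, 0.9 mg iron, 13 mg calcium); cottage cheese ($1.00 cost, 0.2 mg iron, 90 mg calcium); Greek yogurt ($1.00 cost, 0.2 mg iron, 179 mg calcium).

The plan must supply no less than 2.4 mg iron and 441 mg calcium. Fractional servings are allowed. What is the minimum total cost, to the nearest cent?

With two linear requirements the optimum uses one or two foods; enumerate the corners.
brown rice only: max(2.4/0.9, 441/13) = 33.92 servings → $16.96.
cottage cheese only: max(2.4/0.2, 441/90) = 12 servings → $12.00.
Greek yogurt only: max(2.4/0.2, 441/179) = 12 servings → $12.00.
brown rice + cottage cheese with both tight: 1.63 servings and 4.665 servings → $5.48.
brown rice + Greek yogurt with both tight: 2.154 servings and 2.307 servings → $3.38.
cottage cheese + Greek yogurt: intersection lies outside the first quadrant.
So the least-cost plan costs $3.38.

$3.38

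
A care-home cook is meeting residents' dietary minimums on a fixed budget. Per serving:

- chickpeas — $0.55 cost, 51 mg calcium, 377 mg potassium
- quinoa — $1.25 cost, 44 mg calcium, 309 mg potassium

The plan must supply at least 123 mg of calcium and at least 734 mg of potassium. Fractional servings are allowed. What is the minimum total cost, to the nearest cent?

$1.33

Check every corner: each single food scaled to meet both minima, and each pair solved so both constraints bind.
chickpeas only: max(123/51, 734/377) = 2.412 servings → $1.33.
quinoa only: max(123/44, 734/309) = 2.795 servings → $3.49.
chickpeas + quinoa: the both-tight solution has a negative serving — not a feasible corner.
Cheapest feasible corner: $1.33.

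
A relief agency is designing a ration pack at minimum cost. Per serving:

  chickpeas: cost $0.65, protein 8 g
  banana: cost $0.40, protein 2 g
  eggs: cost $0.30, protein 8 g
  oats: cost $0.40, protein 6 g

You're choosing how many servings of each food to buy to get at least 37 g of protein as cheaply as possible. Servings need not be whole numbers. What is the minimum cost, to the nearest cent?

$1.39

Cost per g of protein: eggs $0.0375, oats $0.0667, chickpeas $0.0813, banana $0.2000.
With no serving limits, use only eggs: 37 g / 8 g = 4.625 servings × $0.30 = $1.39.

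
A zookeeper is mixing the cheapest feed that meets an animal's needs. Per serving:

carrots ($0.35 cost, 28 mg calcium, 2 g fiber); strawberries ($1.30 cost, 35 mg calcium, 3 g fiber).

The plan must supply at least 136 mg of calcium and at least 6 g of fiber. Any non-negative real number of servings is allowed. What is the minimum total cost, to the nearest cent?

Minimising a linear cost over {calcium ≥ 136, fiber ≥ 6, servings ≥ 0} — the optimum is at a vertex, using one or two foods.
carrots only: max(136/28, 6/2) = 4.857 servings → $1.70.
strawberries only: max(136/35, 6/3) = 3.886 servings → $5.05.
carrots + strawberries: the both-tight solution has a negative serving — not a feasible corner.
So the least-cost plan costs $1.70.

$1.70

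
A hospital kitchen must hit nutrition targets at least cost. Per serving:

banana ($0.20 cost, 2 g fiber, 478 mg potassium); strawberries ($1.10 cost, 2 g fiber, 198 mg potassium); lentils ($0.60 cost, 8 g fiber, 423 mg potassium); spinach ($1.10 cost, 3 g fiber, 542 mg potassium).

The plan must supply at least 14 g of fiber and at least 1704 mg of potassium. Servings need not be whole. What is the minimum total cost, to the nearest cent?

$1.18

With two linear requirements the optimum uses one or two foods; enumerate the corners.
banana only: max(14/2, 1704/478) = 7 servings → $1.40.
strawberries only: max(14/2, 1704/198) = 8.606 servings → $9.47.
lentils only: max(14/8, 1704/423) = 4.028 servings → $2.42.
spinach only: max(14/3, 1704/542) = 4.667 servings → $5.13.
banana + strawberries with both tight: 1.136 servings and 5.864 servings → $6.68.
banana + lentils with both tight: 2.589 servings and 1.103 servings → $1.18.
banana + spinach: intersection lies outside the first quadrant.
strawberries + lentils: intersection lies outside the first quadrant.
strawberries + spinach with both tight: 5.053 servings and 1.298 servings → $6.99.
lentils + spinach with both tight: 0.8073 servings and 2.514 servings → $3.25.
The minimum over all feasible corners is $1.18.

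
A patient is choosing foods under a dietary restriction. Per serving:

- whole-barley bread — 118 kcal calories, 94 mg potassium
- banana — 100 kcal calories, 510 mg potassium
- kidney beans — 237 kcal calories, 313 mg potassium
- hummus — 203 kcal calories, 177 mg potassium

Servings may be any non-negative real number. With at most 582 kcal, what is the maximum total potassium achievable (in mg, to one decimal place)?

Potassium per kcal: banana 5.1, kidney beans 1.321, hummus 0.8719, whole-barley bread 0.7966.
With no serving limits, spend the whole calories allowance on banana: 582 kcal / 100 kcal × 510 mg = 2968.2 mg.

2968.2 mg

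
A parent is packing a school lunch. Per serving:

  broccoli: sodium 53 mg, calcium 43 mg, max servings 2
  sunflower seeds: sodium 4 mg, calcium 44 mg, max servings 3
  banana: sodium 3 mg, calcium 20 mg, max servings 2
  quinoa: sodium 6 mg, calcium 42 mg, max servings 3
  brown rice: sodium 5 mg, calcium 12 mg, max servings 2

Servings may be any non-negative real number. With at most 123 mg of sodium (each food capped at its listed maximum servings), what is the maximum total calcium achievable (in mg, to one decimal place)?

384.5 mg

Calcium per mg sodium: sunflower seeds 11, quinoa 7, banana 6.667, brown rice 2.4, broccoli 0.8113.
Take 3 servings of sunflower seeds: uses 12 mg sodium, +132.0 mg calcium (running total 132.0 mg).
Take 3 servings of quinoa: uses 18 mg sodium, +126.0 mg calcium (running total 258.0 mg).
Take 2 servings of banana: uses 6 mg sodium, +40.0 mg calcium (running total 298.0 mg).
Take 2 servings of brown rice: uses 10 mg sodium, +24.0 mg calcium (running total 322.0 mg).
Take 1.453 servings of broccoli: uses 77 mg sodium, +62.5 mg calcium (running total 384.5 mg).
Greedy by best ratio exhausts the sodium allowance optimally: 384.5 mg.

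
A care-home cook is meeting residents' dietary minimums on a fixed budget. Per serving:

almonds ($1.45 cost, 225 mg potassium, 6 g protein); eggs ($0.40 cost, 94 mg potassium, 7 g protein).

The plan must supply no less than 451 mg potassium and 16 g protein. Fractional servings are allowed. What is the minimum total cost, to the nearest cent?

An LP optimum is at a vertex; with two nutrient constraints at most two foods are used. Check each candidate.
almonds only: max(451/225, 16/6) = 2.667 servings → $3.87.
eggs only: max(451/94, 16/7) = 4.798 servings → $1.92.
almonds + eggs with both tight: 1.635 servings and 0.8843 servings → $2.72.
Cheapest feasible corner: $1.92.

$1.92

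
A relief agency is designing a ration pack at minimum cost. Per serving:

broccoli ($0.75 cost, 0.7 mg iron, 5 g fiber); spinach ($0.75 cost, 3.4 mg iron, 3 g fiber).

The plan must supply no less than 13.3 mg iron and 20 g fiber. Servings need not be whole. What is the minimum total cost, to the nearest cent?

A basic optimal solution has at most two foods positive. Try each food alone and each pair with both targets met exactly.
broccoli only: max(13.3/0.7, 20/5) = 19 servings → $14.25.
spinach only: max(13.3/3.4, 20/3) = 6.667 servings → $5.00.
broccoli + spinach with both tight: 1.886 servings and 3.523 servings → $4.06.
The minimum over all feasible corners is $4.06.

$4.06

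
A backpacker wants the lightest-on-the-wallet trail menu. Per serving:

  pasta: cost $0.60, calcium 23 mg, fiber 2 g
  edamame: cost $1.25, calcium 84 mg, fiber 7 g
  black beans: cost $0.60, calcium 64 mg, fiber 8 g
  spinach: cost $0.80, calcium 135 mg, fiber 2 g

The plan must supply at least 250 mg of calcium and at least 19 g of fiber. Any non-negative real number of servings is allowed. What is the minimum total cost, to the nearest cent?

pasta only: max(250/23, 19/2) = 10.87 servings → $6.52.
edamame only: max(250/84, 19/7) = 2.976 servings → $3.72.
black beans only: max(250/64, 19/8) = 3.906 servings → $2.34.
spinach only: max(250/135, 19/2) = 9.5 servings → $7.60.
pasta + edamame: intersection lies outside the first quadrant.
pasta + black beans with both targets exact would need a negative amount; discard.
pasta + spinach with both tight: 9.219 servings and 0.2812 servings → $5.76.
edamame + black beans: the both-tight solution has a negative serving — not a feasible corner.
edamame + spinach with both tight: 2.658 servings and 0.1982 servings → $3.48.
black beans + spinach with both tight: 2.169 servings and 0.8235 servings → $1.96.
Cheapest feasible corner: $1.96.

$1.96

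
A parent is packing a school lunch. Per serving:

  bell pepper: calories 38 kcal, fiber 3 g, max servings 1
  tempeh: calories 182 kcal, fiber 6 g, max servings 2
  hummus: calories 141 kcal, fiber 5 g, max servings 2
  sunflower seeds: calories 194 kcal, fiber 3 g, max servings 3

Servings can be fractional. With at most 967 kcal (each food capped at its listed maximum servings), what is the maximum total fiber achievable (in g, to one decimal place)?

29.4 g

Fiber per kcal: bell pepper 0.07895, hummus 0.03546, tempeh 0.03297, sunflower seeds 0.01546.
Take 1 serving of bell pepper: uses 38 kcal, +3.0 g fiber (running total 3.0 g).
Take 2 servings of hummus: uses 282 kcal, +10.0 g fiber (running total 13.0 g).
Take 2 servings of tempeh: uses 364 kcal, +12.0 g fiber (running total 25.0 g).
Take 1.459 servings of sunflower seeds: uses 283 kcal, +4.4 g fiber (running total 29.4 g).
Greedy by best ratio exhausts the calories allowance optimally: 29.4 g.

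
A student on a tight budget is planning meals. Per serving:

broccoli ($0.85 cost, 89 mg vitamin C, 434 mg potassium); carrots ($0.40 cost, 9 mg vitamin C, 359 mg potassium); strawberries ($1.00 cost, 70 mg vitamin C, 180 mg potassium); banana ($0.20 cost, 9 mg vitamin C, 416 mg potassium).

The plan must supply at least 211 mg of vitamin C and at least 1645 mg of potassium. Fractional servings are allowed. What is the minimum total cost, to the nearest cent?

This is a tiny linear program; its minimum lies at a vertex of the feasible set. List the vertices and price them.
broccoli only: max(211/89, 1645/434) = 3.79 servings → $3.22.
carrots only: max(211/9, 1645/359) = 23.44 servings → $9.38.
strawberries only: max(211/70, 1645/180) = 9.139 servings → $9.14.
banana only: max(211/9, 1645/416) = 23.44 servings → $4.69.
broccoli + carrots with both tight: 2.173 servings and 1.955 servings → $2.63.
broccoli + strawberries with both targets exact would need a negative amount; discard.
broccoli + banana with both tight: 2.203 servings and 1.656 servings → $2.20.
carrots + strawberries with both tight: 3.282 servings and 2.592 servings → $3.91.
carrots + banana with both targets exact would need a negative amount; discard.
strawberries + banana with both tight: 2.653 servings and 2.806 servings → $3.21.
The minimum over all feasible corners is $2.20.

$2.20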